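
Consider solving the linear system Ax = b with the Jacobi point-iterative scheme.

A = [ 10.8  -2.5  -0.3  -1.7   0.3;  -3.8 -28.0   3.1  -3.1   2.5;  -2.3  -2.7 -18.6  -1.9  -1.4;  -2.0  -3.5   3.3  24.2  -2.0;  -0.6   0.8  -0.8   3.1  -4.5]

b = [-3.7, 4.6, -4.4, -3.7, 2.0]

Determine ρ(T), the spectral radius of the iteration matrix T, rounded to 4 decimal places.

0.3339

Split A = D + L + U, D = diag(10.8, -28, -18.6, 24.2, -4.5).
Jacobi: T = -D⁻¹(L+U), T[3,1] = -(-3.5)/(24.2) = +0.1446; T[3,3] = 0.
  T[0,:] = [+0.0000, +0.2315, +0.0278, +0.1574, -0.0278]
  T[1,:] = [-0.1357, +0.0000, +0.1107, -0.1107, +0.0893]
  T[2,:] = [-0.1237, -0.1452, +0.0000, -0.1022, -0.0753]
  T[3,:] = [+0.0826, +0.1446, -0.1364, +0.0000, +0.0826]
  T[4,:] = [-0.1333, +0.1778, -0.1778, +0.6889, +0.0000]
|eigenvalues of T|: 0.3339, 0.2602, 0.2307, 0.2307, 0.1472.
ρ = 0.3339; 0.3339 < 1 ⇒ converges.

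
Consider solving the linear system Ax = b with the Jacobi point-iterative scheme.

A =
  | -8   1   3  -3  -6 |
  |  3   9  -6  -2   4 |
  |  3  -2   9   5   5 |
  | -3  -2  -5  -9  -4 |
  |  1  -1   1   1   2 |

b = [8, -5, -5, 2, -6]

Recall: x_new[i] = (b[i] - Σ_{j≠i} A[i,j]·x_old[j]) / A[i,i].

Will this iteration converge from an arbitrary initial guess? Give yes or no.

no

Write A = D+L+U with D = diag(-8, 9, 9, -9, 2).
Jacobi: T = -D⁻¹(L+U), T[2,0] = -(3)/(9) = -0.3333; T[2,2] = 0.
  T[0,:] = [+0.0000  +0.1250  +0.3750  -0.3750  -0.7500]
  T[1,:] = [-0.3333  +0.0000  +0.6667  +0.2222  -0.4444]
  T[2,:] = [-0.3333  +0.2222  +0.0000  -0.5556  -0.5556]
  T[3,:] = [-0.3333  -0.2222  -0.5556  +0.0000  -0.4444]
  T[4,:] = [-0.5000  +0.5000  -0.5000  -0.5000  +0.0000]
moduli |λ_i(T)| = 1.2961, 0.7145, 0.4041, 0.4041, 0.3368.
ρ(T) = max|λ| = 1.2961; 1.2961 > 1, so it fails to converge.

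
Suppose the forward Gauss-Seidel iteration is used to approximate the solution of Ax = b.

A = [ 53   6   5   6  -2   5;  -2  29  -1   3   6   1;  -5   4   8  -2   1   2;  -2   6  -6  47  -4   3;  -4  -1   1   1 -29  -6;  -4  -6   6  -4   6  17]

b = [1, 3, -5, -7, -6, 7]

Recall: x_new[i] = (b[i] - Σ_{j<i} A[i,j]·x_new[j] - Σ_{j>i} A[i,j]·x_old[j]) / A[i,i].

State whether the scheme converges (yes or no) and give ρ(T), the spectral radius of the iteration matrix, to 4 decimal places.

Split A = D + L + U, D = diag(53, 29, 8, 47, -29, 17).
T_GS = -(D+L)⁻¹U: row 0 first, T[0,5] = -(5)/(53) = -0.0943; later rows by forward substitution.
  T[0,:] = [+0.0000  -0.1132  -0.0943  -0.1132  +0.0377  -0.0943]
  T[1,:] = [+0.0000  -0.0078  +0.0280  -0.1113  -0.2043  -0.0410]
  T[2,:] = [+0.0000  -0.0669  -0.0730  +0.2349  +0.0007  -0.2885]
  T[3,:] = [+0.0000  -0.0124  -0.0169  +0.0394  +0.1129  -0.0994]
  T[4,:] = [+0.0000  +0.0132  +0.0089  +0.0289  +0.0058  -0.2058]
  T[5,:] = [+0.0000  -0.0133  +0.0063  -0.1497  -0.0390  +0.1144]
|roots of det(T-λI)|: 0.2581, 0.1114, 0.1114, 0.0851, 0.0148, 0.0000.
ρ = 0.2581; 0.2581 < 1: convergent.

yes, ρ = 0.2581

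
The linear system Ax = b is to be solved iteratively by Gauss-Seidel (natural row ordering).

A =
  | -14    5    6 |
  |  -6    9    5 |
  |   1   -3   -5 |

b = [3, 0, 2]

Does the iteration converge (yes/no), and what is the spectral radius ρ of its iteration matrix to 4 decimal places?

yes, ρ = 0.3818

Write A = D+L+U with D = diag(-14, 9, -5).
GS T = -(D+L)⁻¹U: row 0 first, T[0,2] = -(6)/(-14) = +0.4286; later rows by forward substitution.
  T[0,:] = [+0.0000  +0.3571  +0.4286]
  T[1,:] = [+0.0000  +0.2381  -0.2698]
  T[2,:] = [+0.0000  -0.0714  +0.2476]
|λ(T)| sorted: 0.3818, 0.1039, 0.0000.
spectral radius ρ = 0.3818; 0.3818 < 1: convergent.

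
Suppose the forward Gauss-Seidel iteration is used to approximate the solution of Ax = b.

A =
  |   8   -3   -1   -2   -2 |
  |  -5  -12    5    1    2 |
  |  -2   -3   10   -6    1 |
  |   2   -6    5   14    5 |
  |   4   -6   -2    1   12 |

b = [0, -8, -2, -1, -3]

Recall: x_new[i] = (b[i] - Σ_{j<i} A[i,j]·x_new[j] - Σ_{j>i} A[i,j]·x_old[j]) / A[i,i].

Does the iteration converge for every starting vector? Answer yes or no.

Diagonal D = diag(8, -12, 10, 14, 12); L, U strict lower/upper.
T_GS = -(D+L)⁻¹U: row 0 first, T[0,4] = -(-2)/(8) = +0.2500; later rows by forward substitution.
  T[0,:] = [+0.0000  +0.3750  +0.1250  +0.2500  +0.2500]
  T[1,:] = [+0.0000  -0.1562  +0.3646  -0.0208  +0.0625]
  T[2,:] = [+0.0000  +0.0281  +0.1344  +0.6438  -0.0312]
  T[3,:] = [+0.0000  -0.1306  +0.0904  -0.2746  -0.3549]
  T[4,:] = [+0.0000  -0.1876  +0.1555  +0.0364  -0.0277]
moduli |λ_i(T)| = 0.5974, 0.3145, 0.3145, 0.1889, 0.0000.
spectral radius ρ = 0.5974; 0.5974 < 1: convergent.

yes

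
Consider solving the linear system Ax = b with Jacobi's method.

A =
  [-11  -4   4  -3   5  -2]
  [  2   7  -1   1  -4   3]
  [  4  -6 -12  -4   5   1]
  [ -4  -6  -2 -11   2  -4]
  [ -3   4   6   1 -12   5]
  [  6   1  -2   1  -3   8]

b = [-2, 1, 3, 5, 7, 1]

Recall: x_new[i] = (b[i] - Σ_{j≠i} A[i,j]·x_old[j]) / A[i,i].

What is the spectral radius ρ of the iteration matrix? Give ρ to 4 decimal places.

1.1660

Split A = D + L + U, D = diag(-11, 7, -12, -11, -12, 8).
Jacobi T = -D⁻¹(L+U): T[2,1] = -(-6)/(-12) = -0.5000; T[2,2] = 0.
  T[0,:] = [+0.0000, -0.3636, +0.3636, -0.2727, +0.4545, -0.1818]
  T[1,:] = [-0.2857, +0.0000, +0.1429, -0.1429, +0.5714, -0.4286]
  T[2,:] = [+0.3333, -0.5000, +0.0000, -0.3333, +0.4167, +0.0833]
  T[3,:] = [-0.3636, -0.5455, -0.1818, +0.0000, +0.1818, -0.3636]
  T[4,:] = [-0.2500, +0.3333, +0.5000, +0.0833, +0.0000, +0.4167]
  T[5,:] = [-0.7500, -0.1250, +0.2500, -0.1250, +0.3750, +0.0000]
|λ(T)| sorted: 1.1660, 0.5899, 0.5899, 0.4289, 0.2469, 0.2469.
spectral radius ρ = 1.1660; 1.1660 > 1: divergent.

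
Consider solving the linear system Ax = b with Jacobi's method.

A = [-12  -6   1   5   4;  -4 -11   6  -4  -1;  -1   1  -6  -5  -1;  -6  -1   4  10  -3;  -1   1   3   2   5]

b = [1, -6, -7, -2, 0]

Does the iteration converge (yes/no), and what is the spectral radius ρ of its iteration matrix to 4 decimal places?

no, ρ = 1.1423

A = D + L + U where D = diag(-12, -11, -6, 10, 5).
T_J = -D⁻¹(L+U): T[3,1] = -(-1)/(10) = +0.1000; T[3,3] = 0.
  T[0,:] = [+0.0000  -0.5000  +0.0833  +0.4167  +0.3333]
  T[1,:] = [-0.3636  +0.0000  +0.5455  -0.3636  -0.0909]
  T[2,:] = [-0.1667  +0.1667  +0.0000  -0.8333  -0.1667]
  T[3,:] = [+0.6000  +0.1000  -0.4000  +0.0000  +0.3000]
  T[4,:] = [+0.2000  -0.2000  -0.6000  -0.4000  +0.0000]
moduli |λ_i(T)| = 1.1423, 0.9078, 0.4604, 0.4604, 0.0512.
ρ(T) = max|λ| = 1.1423; 1.1423 > 1, so it fails to converge.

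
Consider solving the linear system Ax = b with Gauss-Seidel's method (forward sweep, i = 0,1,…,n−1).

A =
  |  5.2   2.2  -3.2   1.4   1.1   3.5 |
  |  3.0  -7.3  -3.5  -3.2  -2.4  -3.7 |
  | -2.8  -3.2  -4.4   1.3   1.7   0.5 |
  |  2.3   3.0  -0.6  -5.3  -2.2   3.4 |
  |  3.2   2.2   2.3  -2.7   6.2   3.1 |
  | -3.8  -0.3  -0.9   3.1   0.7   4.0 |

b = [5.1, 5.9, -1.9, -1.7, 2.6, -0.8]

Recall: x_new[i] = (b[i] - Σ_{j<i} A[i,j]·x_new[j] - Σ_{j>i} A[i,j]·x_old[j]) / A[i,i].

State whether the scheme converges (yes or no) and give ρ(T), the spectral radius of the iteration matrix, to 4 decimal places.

Diagonal D = diag(5.2, -7.3, -4.4, -5.3, 6.2, 4); L, U strict lower/upper.
Gauss-Seidel: T = -(D+L)⁻¹U, row 0 first, T[0,5] = -(3.5)/(5.2) = -0.6731; later rows by forward substitution.
  T[0,:] = [+0.0000 -0.4231 +0.6154 -0.2692 -0.2115 -0.6731]
  T[1,:] = [+0.0000 -0.1739 -0.2266 -0.5490 -0.4157 -0.7835]
  T[2,:] = [+0.0000 +0.3957 -0.2268 +0.8661 +0.8233 +1.1117]
  T[3,:] = [+0.0000 -0.3268 +0.1645 -0.5256 -0.8354 -0.2199]
  T[4,:] = [+0.0000 -0.0090 -0.0814 -0.2164 -0.4125 -0.3828]
  T[5,:] = [+0.0000 -0.0711 +0.4034 +0.3432 +0.6727 -0.2106]
moduli |λ_i(T)| = 1.1445, 0.4157, 0.4157, 0.4150, 0.1440, 0.0000.
spectral radius ρ = 1.1445; 1.1445 > 1: divergent.

no, ρ = 1.1445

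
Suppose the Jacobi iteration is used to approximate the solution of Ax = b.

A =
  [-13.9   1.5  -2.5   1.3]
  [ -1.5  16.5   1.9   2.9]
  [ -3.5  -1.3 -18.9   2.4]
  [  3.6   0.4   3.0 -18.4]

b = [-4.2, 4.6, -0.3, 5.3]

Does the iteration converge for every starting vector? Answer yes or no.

yes

Diagonal D = diag(-13.9, 16.5, -18.9, -18.4); L, U strict lower/upper.
Jacobi T = -D⁻¹(L+U): T[3,1] = -(0.4)/(-18.4) = +0.0217; T[3,3] = 0.
  T[0,:] = [+0.0000, +0.1079, -0.1799, +0.0935]
  T[1,:] = [+0.0909, +0.0000, -0.1152, -0.1758]
  T[2,:] = [-0.1852, -0.0688, +0.0000, +0.1270]
  T[3,:] = [+0.1957, +0.0217, +0.1630, +0.0000]
eigenvalue magnitudes: 0.3156, 0.2274, 0.1370, 0.0488.
spectral radius ρ = 0.3156; 0.3156 < 1 ⇒ converges.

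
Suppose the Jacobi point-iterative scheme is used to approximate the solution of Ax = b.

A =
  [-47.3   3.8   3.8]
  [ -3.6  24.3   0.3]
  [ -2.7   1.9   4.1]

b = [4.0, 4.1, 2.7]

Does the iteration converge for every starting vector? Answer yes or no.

Diagonal D = diag(-47.3, 24.3, 4.1); L, U strict lower/upper.
T_J = -D⁻¹(L+U): T[1,2] = -(0.3)/(24.3) = -0.0123; T[1,1] = 0.
  T[0,:] = [+0.0000 +0.0803 +0.0803]
  T[1,:] = [+0.1481 +0.0000 -0.0123]
  T[2,:] = [+0.6585 -0.4634 +0.0000]
|roots of det(T-λI)|: 0.3016, 0.1987, 0.1029.
ρ = 0.3016; 0.3016 < 1 ⇒ converges.

yes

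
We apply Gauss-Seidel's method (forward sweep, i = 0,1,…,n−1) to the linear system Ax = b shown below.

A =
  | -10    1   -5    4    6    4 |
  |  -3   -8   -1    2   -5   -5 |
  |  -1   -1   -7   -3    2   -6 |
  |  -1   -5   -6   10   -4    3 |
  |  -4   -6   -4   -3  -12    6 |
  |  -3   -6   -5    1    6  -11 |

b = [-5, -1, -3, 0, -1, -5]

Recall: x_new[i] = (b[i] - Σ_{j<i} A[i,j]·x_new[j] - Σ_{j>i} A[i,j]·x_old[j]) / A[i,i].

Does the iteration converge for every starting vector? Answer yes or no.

no

Diagonal D = diag(-10, -8, -7, 10, -12, -11); L, U strict lower/upper.
GS T = -(D+L)⁻¹U: row 0 first, T[0,2] = -(-5)/(-10) = -0.5000; later rows by forward substitution.
  T[0,:] = [+0.0000  +0.1000  -0.5000  +0.4000  +0.6000  +0.4000]
  T[1,:] = [+0.0000  -0.0375  +0.0625  +0.1000  -0.8500  -0.7750]
  T[2,:] = [+0.0000  -0.0089  +0.0625  -0.5000  +0.3214  -0.8036]
  T[3,:] = [+0.0000  -0.0141  +0.0188  -0.2100  +0.2279  -1.1296]
  T[4,:] = [+0.0000  -0.0081  +0.1099  +0.0358  +0.0609  +1.3044]
  T[5,:] = [+0.0000  -0.0084  +0.1355  +0.0641  +0.2078  +1.2877]
moduli |λ_i(T)| = 1.4333, 0.2451, 0.2451, 0.1162, 0.0292, 0.0000.
ρ(T) = max|λ| = 1.4333; 1.4333 > 1, so it fails to converge.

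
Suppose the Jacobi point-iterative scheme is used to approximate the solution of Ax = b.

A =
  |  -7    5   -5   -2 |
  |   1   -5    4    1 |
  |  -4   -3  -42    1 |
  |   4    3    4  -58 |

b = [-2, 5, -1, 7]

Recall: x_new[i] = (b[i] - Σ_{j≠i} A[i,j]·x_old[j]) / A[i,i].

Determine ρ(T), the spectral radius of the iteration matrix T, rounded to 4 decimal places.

0.4722

Write A = D+L+U with D = diag(-7, -5, -42, -58).
T_J = -D⁻¹(L+U): T[1,2] = -(4)/(-5) = +0.8000; T[1,1] = 0.
  T[0,:] = [+0.0000, +0.7143, -0.7143, -0.2857]
  T[1,:] = [+0.2000, +0.0000, +0.8000, +0.2000]
  T[2,:] = [-0.0952, -0.0714, +0.0000, +0.0238]
  T[3,:] = [+0.0690, +0.0517, +0.0690, +0.0000]
eigenvalue magnitudes: 0.4722, 0.2804, 0.2804, 0.0035.
ρ = 0.4722; 0.4722 < 1 ⇒ converges.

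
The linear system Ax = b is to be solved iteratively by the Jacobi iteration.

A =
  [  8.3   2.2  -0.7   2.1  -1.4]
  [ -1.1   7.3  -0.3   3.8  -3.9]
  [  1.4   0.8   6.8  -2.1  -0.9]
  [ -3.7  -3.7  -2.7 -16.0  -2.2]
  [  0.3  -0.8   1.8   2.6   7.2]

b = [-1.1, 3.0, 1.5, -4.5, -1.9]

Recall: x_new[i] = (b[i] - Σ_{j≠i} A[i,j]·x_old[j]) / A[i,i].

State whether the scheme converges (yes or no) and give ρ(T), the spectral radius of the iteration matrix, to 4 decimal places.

yes, ρ = 0.5442

Split A = D + L + U, D = diag(8.3, 7.3, 6.8, -16, 7.2).
Jacobi: T = -D⁻¹(L+U), T[3,4] = -(-2.2)/(-16) = -0.1375; T[3,3] = 0.
  T[0,:] = [+0.0000  -0.2651  +0.0843  -0.2530  +0.1687]
  T[1,:] = [+0.1507  +0.0000  +0.0411  -0.5205  +0.5342]
  T[2,:] = [-0.2059  -0.1176  +0.0000  +0.3088  +0.1324]
  T[3,:] = [-0.2313  -0.2313  -0.1688  +0.0000  -0.1375]
  T[4,:] = [-0.0417  +0.1111  -0.2500  -0.3611  +0.0000]
|roots of det(T-λI)|: 0.5442, 0.2723, 0.2723, 0.1323, 0.1323.
spectral radius ρ = 0.5442; 0.5442 < 1, so it converges for any x₀.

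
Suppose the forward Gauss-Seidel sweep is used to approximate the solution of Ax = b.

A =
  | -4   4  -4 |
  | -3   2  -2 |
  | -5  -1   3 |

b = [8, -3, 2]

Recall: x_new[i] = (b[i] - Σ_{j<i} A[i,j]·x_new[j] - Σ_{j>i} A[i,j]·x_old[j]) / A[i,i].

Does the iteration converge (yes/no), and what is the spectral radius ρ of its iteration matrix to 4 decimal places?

no, ρ = 1.4684

A = D + L + U where D = diag(-4, 2, 3).
GS T = -(D+L)⁻¹U: row 0 first, T[0,2] = -(-4)/(-4) = -1.0000; later rows by forward substitution.
  T[0,:] = [+0.0000, +1.0000, -1.0000]
  T[1,:] = [+0.0000, +1.5000, -0.5000]
  T[2,:] = [+0.0000, +2.1667, -1.8333]
|eigenvalues of T|: 1.4684, 1.1350, 0.0000.
spectral radius ρ = 1.4684; 1.4684 > 1, so it fails to converge.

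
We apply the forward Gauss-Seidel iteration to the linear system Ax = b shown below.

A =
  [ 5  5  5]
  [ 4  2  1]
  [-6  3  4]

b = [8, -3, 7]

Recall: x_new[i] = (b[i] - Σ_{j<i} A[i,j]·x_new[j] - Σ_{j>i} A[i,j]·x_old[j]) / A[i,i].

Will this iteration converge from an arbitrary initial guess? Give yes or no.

Split A = D + L + U, D = diag(5, 2, 4).
Gauss-Seidel: T = -(D+L)⁻¹U, row 0 first, T[0,2] = -(5)/(5) = -1.0000; later rows by forward substitution.
  T[0,:] = [+0.0000 -1.0000 -1.0000]
  T[1,:] = [+0.0000 +2.0000 +1.5000]
  T[2,:] = [+0.0000 -3.0000 -2.6250]
|eigenvalues of T|: 1.2332, 0.6082, 0.0000.
spectral radius ρ = 1.2332; 1.2332 > 1: divergent.

no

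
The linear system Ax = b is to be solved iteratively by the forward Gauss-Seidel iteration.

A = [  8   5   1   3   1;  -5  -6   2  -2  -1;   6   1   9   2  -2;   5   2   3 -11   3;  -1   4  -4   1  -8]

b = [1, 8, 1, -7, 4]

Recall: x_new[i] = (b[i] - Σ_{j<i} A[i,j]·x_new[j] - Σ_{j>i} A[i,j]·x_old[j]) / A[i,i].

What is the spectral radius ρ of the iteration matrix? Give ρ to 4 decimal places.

0.7722

A = D + L + U where D = diag(8, -6, 9, -11, -8).
Gauss-Seidel: T = -(D+L)⁻¹U, row 0 first, T[0,1] = -(5)/(8) = -0.6250; later rows by forward substitution.
  T[0,:] = [+0.0000 -0.6250 -0.1250 -0.3750 -0.1250]
  T[1,:] = [+0.0000 +0.5208 +0.4375 -0.0208 -0.0625]
  T[2,:] = [+0.0000 +0.3588 +0.0347 +0.0301 +0.3125]
  T[3,:] = [+0.0000 -0.0915 +0.0322 -0.1660 +0.2898]
  T[4,:] = [+0.0000 +0.1477 +0.2210 +0.0007 -0.1357]
eigenvalue magnitudes: 0.7722, 0.3483, 0.1995, 0.0294, 0.0000.
ρ = 0.7722; 0.7722 < 1 ⇒ converges.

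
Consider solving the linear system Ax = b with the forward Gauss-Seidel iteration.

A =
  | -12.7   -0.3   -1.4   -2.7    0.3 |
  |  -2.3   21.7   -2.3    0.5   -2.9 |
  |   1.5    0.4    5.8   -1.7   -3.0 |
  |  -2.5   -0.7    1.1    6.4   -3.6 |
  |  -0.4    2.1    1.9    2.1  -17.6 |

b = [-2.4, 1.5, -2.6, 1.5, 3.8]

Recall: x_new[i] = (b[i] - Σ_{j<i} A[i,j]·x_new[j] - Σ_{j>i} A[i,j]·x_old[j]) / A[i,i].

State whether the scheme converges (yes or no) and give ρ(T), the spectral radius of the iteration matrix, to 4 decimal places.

yes, ρ = 0.2002

Let D = diag(-12.7, 21.7, 5.8, 6.4, -17.6); L, U the strict triangles.
T_GS = -(D+L)⁻¹U: row 0 first, T[0,4] = -(0.3)/(-12.7) = +0.0236; later rows by forward substitution.
  T[0,:] = [+0.0000 -0.0236 -0.1102 -0.2126 +0.0236]
  T[1,:] = [+0.0000 -0.0025 +0.0943 -0.0456 +0.1361]
  T[2,:] = [+0.0000 +0.0063 +0.0220 +0.3512 +0.5017]
  T[3,:] = [+0.0000 -0.0106 -0.0365 -0.1484 +0.5004]
  T[4,:] = [+0.0000 -0.0003 +0.0118 +0.0196 +0.1296]
|eigenvalues of T|: 0.2002, 0.1257, 0.1257, 0.0030, 0.0000.
spectral radius ρ = 0.2002; 0.2002 < 1 ⇒ converges.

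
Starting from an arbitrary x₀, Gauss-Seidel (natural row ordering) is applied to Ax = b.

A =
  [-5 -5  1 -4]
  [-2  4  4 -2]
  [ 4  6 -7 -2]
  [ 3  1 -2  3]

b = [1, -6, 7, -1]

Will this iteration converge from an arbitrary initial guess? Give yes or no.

Split A = D + L + U, D = diag(-5, 4, -7, 3).
Gauss-Seidel: T = -(D+L)⁻¹U, row 0 first, T[0,2] = -(1)/(-5) = +0.2000; later rows by forward substitution.
  T[0,:] = [+0.0000, -1.0000, +0.2000, -0.8000]
  T[1,:] = [+0.0000, -0.5000, -0.9000, +0.1000]
  T[2,:] = [+0.0000, -1.0000, -0.6571, -0.6571]
  T[3,:] = [+0.0000, +0.5000, -0.3381, +0.3286]
eigenvalue magnitudes: 1.5127, 0.8952, 0.2110, 0.0000.
spectral radius ρ = 1.5127; 1.5127 > 1 ⇒ diverges.

no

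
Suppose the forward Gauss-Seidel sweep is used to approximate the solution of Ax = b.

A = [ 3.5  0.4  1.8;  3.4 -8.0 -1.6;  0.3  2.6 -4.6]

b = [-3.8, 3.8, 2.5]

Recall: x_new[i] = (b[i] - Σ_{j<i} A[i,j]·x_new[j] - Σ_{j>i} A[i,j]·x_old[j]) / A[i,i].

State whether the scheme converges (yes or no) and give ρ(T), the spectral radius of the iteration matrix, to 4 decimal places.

yes, ρ = 0.3233

Split A = D + L + U, D = diag(3.5, -8, -4.6).
GS T = -(D+L)⁻¹U: row 0 first, T[0,2] = -(1.8)/(3.5) = -0.5143; later rows by forward substitution.
  T[0,:] = [+0.0000  -0.1143  -0.5143]
  T[1,:] = [+0.0000  -0.0486  -0.4186]
  T[2,:] = [+0.0000  -0.0349  -0.2701]
eigenvalue magnitudes: 0.3233, 0.0046, 0.0000.
ρ = 0.3233; 0.3233 < 1, so it converges for any x₀.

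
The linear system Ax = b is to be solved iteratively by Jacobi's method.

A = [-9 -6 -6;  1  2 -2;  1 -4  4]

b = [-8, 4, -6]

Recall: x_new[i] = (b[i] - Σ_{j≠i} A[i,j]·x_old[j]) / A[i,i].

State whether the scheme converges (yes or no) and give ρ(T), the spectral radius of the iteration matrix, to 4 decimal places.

no, ρ = 1.3660

Diagonal D = diag(-9, 2, 4); L, U strict lower/upper.
Jacobi: T = -D⁻¹(L+U), T[0,2] = -(-6)/(-9) = -0.6667; T[0,0] = 0.
  T[0,:] = [+0.0000, -0.6667, -0.6667]
  T[1,:] = [-0.5000, +0.0000, +1.0000]
  T[2,:] = [-0.2500, +1.0000, +0.0000]
|eigenvalues of T|: 1.3660, 1.0000, 0.3660.
ρ(T) = max|λ| = 1.3660; 1.3660 > 1, so it fails to converge.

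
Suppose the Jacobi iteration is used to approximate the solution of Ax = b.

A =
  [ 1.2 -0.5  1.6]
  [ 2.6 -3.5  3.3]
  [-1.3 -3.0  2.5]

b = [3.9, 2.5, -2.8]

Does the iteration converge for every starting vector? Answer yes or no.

no

Split A = D + L + U, D = diag(1.2, -3.5, 2.5).
Jacobi: T = -D⁻¹(L+U), T[0,1] = -(-0.5)/(1.2) = +0.4167; T[0,0] = 0.
  T[0,:] = [+0.0000, +0.4167, -1.3333]
  T[1,:] = [+0.7429, +0.0000, +0.9429]
  T[2,:] = [+0.5200, +1.2000, +0.0000]
eigenvalue magnitudes: 1.2412, 0.8905, 0.8905.
ρ(T) = max|λ| = 1.2412; 1.2412 > 1 ⇒ diverges.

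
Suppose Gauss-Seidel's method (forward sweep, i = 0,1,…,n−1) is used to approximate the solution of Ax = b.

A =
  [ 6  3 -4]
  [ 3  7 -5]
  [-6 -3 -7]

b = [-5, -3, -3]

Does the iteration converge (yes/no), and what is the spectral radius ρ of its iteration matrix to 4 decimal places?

Diagonal D = diag(6, 7, -7); L, U strict lower/upper.
T_GS = -(D+L)⁻¹U: row 0 first, T[0,2] = -(-4)/(6) = +0.6667; later rows by forward substitution.
  T[0,:] = [+0.0000, -0.5000, +0.6667]
  T[1,:] = [+0.0000, +0.2143, +0.4286]
  T[2,:] = [+0.0000, +0.3367, -0.7551]
|eigenvalues of T|: 0.8862, 0.3454, 0.0000.
spectral radius ρ = 0.8862; 0.8862 < 1, so it converges for any x₀.

yes, ρ = 0.8862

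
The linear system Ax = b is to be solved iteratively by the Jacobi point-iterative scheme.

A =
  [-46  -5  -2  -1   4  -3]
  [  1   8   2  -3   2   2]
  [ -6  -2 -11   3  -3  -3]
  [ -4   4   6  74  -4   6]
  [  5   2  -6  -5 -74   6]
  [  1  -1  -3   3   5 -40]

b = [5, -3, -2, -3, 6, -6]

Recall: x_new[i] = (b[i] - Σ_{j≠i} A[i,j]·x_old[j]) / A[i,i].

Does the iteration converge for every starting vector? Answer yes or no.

Write A = D+L+U with D = diag(-46, 8, -11, 74, -74, -40).
T_J = -D⁻¹(L+U): T[5,4] = -(5)/(-40) = +0.1250; T[5,5] = 0.
  T[0,:] = [+0.0000, -0.1087, -0.0435, -0.0217, +0.0870, -0.0652]
  T[1,:] = [-0.1250, +0.0000, -0.2500, +0.3750, -0.2500, -0.2500]
  T[2,:] = [-0.5455, -0.1818, +0.0000, +0.2727, -0.2727, -0.2727]
  T[3,:] = [+0.0541, -0.0541, -0.0811, +0.0000, +0.0541, -0.0811]
  T[4,:] = [+0.0676, +0.0270, -0.0811, -0.0676, +0.0000, +0.0811]
  T[5,:] = [+0.0250, -0.0250, -0.0750, +0.0750, +0.1250, +0.0000]
|λ(T)| sorted: 0.3329, 0.2787, 0.1471, 0.1471, 0.0685, 0.0685.
ρ(T) = max|λ| = 0.3329; 0.3329 < 1: convergent.

yes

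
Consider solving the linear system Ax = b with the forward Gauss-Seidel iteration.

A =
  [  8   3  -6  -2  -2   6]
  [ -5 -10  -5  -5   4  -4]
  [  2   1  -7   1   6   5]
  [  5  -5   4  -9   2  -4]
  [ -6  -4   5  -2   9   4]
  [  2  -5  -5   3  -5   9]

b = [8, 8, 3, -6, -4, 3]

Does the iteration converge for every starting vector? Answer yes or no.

no

Write A = D+L+U with D = diag(8, -10, -7, -9, 9, 9).
GS T = -(D+L)⁻¹U: row 0 first, T[0,2] = -(-6)/(8) = +0.7500; later rows by forward substitution.
  T[0,:] = [+0.0000 -0.3750 +0.7500 +0.2500 +0.2500 -0.7500]
  T[1,:] = [+0.0000 +0.1875 -0.8750 -0.6250 +0.2750 -0.0250]
  T[2,:] = [+0.0000 -0.0804 +0.0893 +0.1250 +0.9679 +0.4964]
  T[3,:] = [+0.0000 -0.3482 +0.9425 +0.5417 +0.6385 -0.6266]
  T[4,:] = [+0.0000 -0.1994 +0.2709 -0.0602 -0.1069 -1.3706]
  T[5,:] = [+0.0000 +0.1481 -0.7668 -0.5473 +0.3627 -0.1240]
moduli |λ_i(T)| = 1.5121, 1.1656, 1.1656, 0.0169, 0.0169, 0.0000.
ρ(T) = max|λ| = 1.5121; 1.5121 > 1 ⇒ diverges.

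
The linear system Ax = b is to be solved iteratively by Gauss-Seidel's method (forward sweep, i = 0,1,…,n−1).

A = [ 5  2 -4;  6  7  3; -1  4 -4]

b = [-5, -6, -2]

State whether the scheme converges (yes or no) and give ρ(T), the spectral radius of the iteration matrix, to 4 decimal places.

yes, ρ = 0.9251

Let D = diag(5, 7, -4); L, U the strict triangles.
T_GS = -(D+L)⁻¹U: row 0 first, T[0,1] = -(2)/(5) = -0.4000; later rows by forward substitution.
  T[0,:] = [+0.0000  -0.4000  +0.8000]
  T[1,:] = [+0.0000  +0.3429  -1.1143]
  T[2,:] = [+0.0000  +0.4429  -1.3143]
|eigenvalues of T|: 0.9251, 0.0463, 0.0000.
ρ(T) = max|λ| = 0.9251; 0.9251 < 1 ⇒ converges.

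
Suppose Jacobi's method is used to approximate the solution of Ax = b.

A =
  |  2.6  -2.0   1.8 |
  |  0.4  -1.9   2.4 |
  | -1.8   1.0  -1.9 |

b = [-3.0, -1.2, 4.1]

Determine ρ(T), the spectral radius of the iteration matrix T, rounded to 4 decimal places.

Write A = D+L+U with D = diag(2.6, -1.9, -1.9).
T_J = -D⁻¹(L+U): T[2,1] = -(1)/(-1.9) = +0.5263; T[2,2] = 0.
  T[0,:] = [+0.0000  +0.7692  -0.6923]
  T[1,:] = [+0.2105  +0.0000  +1.2632]
  T[2,:] = [-0.9474  +0.5263  +0.0000]
eigenvalue magnitudes: 1.4700, 0.8236, 0.8236.
ρ = 1.4700; 1.4700 > 1 ⇒ diverges.

1.4700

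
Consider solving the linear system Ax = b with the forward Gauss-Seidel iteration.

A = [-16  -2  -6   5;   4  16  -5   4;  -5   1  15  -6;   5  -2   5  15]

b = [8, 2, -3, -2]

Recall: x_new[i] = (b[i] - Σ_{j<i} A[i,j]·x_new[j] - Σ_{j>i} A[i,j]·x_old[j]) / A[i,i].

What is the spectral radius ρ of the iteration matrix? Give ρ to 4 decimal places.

0.5192

Write A = D+L+U with D = diag(-16, 16, 15, 15).
Gauss-Seidel: T = -(D+L)⁻¹U, row 0 first, T[0,2] = -(-6)/(-16) = -0.3750; later rows by forward substitution.
  T[0,:] = [+0.0000  -0.1250  -0.3750  +0.3125]
  T[1,:] = [+0.0000  +0.0312  +0.4062  -0.3281]
  T[2,:] = [+0.0000  -0.0437  -0.1521  +0.5260]
  T[3,:] = [+0.0000  +0.0604  +0.2299  -0.3233]
eigenvalue magnitudes: 0.5192, 0.1445, 0.0694, 0.0000.
spectral radius ρ = 0.5192; 0.5192 < 1, so it converges for any x₀.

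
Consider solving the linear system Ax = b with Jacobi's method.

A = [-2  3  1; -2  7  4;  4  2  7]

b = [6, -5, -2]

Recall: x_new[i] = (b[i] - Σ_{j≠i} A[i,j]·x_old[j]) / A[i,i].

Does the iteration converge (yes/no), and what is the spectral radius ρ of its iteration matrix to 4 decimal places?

yes, ρ = 0.8979

A = D + L + U where D = diag(-2, 7, 7).
Jacobi T = -D⁻¹(L+U): T[0,1] = -(3)/(-2) = +1.5000; T[0,0] = 0.
  T[0,:] = [+0.0000, +1.5000, +0.5000]
  T[1,:] = [+0.2857, +0.0000, -0.5714]
  T[2,:] = [-0.5714, -0.2857, +0.0000]
|λ(T)| sorted: 0.8979, 0.7071, 0.7071.
ρ(T) = max|λ| = 0.8979; 0.8979 < 1, so it converges for any x₀.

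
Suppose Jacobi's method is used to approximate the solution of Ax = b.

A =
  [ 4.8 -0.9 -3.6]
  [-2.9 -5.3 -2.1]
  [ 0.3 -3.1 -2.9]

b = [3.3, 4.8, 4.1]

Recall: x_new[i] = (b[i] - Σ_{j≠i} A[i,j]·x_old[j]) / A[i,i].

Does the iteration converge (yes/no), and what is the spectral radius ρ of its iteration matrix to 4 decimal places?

A = D + L + U where D = diag(4.8, -5.3, -2.9).
T_J = -D⁻¹(L+U): T[0,1] = -(-0.9)/(4.8) = +0.1875; T[0,0] = 0.
  T[0,:] = [+0.0000  +0.1875  +0.7500]
  T[1,:] = [-0.5472  +0.0000  -0.3962]
  T[2,:] = [+0.1034  -1.0690  +0.0000]
moduli |λ_i(T)| = 0.9288, 0.6812, 0.6812.
ρ(T) = max|λ| = 0.9288; 0.9288 < 1 ⇒ converges.

yes, ρ = 0.9288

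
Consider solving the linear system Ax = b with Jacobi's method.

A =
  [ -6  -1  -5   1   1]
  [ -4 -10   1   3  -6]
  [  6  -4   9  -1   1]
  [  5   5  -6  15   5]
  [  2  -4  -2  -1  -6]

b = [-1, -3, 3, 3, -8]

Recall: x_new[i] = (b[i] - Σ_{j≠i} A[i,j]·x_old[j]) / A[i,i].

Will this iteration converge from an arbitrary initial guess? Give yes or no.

Let D = diag(-6, -10, 9, 15, -6); L, U the strict triangles.
Jacobi: T = -D⁻¹(L+U), T[3,0] = -(5)/(15) = -0.3333; T[3,3] = 0.
  T[0,:] = [+0.0000  -0.1667  -0.8333  +0.1667  +0.1667]
  T[1,:] = [-0.4000  +0.0000  +0.1000  +0.3000  -0.6000]
  T[2,:] = [-0.6667  +0.4444  +0.0000  +0.1111  -0.1111]
  T[3,:] = [-0.3333  -0.3333  +0.4000  +0.0000  -0.3333]
  T[4,:] = [+0.3333  -0.6667  -0.3333  -0.1667  +0.0000]
|roots of det(T-λI)|: 1.2480, 0.6768, 0.6768, 0.2260, 0.2260.
spectral radius ρ = 1.2480; 1.2480 > 1, so it fails to converge.

no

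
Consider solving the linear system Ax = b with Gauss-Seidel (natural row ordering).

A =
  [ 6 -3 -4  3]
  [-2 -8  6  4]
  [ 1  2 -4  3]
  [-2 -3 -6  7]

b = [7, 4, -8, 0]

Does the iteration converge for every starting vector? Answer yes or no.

Split A = D + L + U, D = diag(6, -8, -4, 7).
Gauss-Seidel: T = -(D+L)⁻¹U, row 0 first, T[0,1] = -(-3)/(6) = +0.5000; later rows by forward substitution.
  T[0,:] = [+0.0000 +0.5000 +0.6667 -0.5000]
  T[1,:] = [+0.0000 -0.1250 +0.5833 +0.6250]
  T[2,:] = [+0.0000 +0.0625 +0.4583 +0.9375]
  T[3,:] = [+0.0000 +0.1429 +0.8333 +0.9286]
|eigenvalues of T|: 1.6801, 0.2187, 0.2187, 0.0000.
ρ = 1.6801; 1.6801 > 1 ⇒ diverges.

no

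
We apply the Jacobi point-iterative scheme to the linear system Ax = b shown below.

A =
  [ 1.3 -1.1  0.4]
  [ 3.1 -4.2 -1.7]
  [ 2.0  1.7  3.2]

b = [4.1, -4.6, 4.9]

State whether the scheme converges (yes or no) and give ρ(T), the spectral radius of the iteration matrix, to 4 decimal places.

no, ρ = 1.1502

Split A = D + L + U, D = diag(1.3, -4.2, 3.2).
T_J = -D⁻¹(L+U): T[2,0] = -(2)/(3.2) = -0.6250; T[2,2] = 0.
  T[0,:] = [+0.0000 +0.8462 -0.3077]
  T[1,:] = [+0.7381 +0.0000 -0.4048]
  T[2,:] = [-0.6250 -0.5312 +0.0000]
|λ(T)| sorted: 1.1502, 0.7744, 0.3758.
spectral radius ρ = 1.1502; 1.1502 > 1 ⇒ diverges.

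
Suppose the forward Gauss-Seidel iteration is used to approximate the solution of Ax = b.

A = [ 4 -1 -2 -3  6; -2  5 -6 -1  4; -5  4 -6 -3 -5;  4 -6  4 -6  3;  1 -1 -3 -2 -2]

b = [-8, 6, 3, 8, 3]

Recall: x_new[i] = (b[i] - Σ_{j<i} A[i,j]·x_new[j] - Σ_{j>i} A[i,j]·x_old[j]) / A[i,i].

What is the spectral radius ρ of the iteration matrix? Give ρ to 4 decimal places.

Split A = D + L + U, D = diag(4, 5, -6, -6, -2).
Gauss-Seidel: T = -(D+L)⁻¹U, row 0 first, T[0,2] = -(-2)/(4) = +0.5000; later rows by forward substitution.
  T[0,:] = [+0.0000, +0.2500, +0.5000, +0.7500, -1.5000]
  T[1,:] = [+0.0000, +0.1000, +1.4000, +0.5000, -1.4000]
  T[2,:] = [+0.0000, -0.1417, +0.5167, -0.7917, -0.5167]
  T[3,:] = [+0.0000, -0.0278, -0.7222, -0.5278, +0.5556]
  T[4,:] = [+0.0000, +0.3153, -0.5028, +1.8403, +0.1694]
|roots of det(T-λI)|: 1.3377, 1.0691, 0.1671, 0.1569, 0.0000.
ρ(T) = max|λ| = 1.3377; 1.3377 > 1 ⇒ diverges.

1.3377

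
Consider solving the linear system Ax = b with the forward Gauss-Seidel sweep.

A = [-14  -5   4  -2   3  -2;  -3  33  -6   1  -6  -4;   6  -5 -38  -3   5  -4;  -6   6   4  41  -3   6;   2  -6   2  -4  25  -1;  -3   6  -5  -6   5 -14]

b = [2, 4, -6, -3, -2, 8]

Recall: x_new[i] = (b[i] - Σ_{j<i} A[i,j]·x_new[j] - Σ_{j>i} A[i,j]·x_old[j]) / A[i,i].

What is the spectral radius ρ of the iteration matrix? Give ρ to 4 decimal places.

0.2273

Let D = diag(-14, 33, -38, 41, 25, -14); L, U the strict triangles.
GS T = -(D+L)⁻¹U: row 0 first, T[0,3] = -(-2)/(-14) = -0.1429; later rows by forward substitution.
  T[0,:] = [+0.0000  -0.3571  +0.2857  -0.1429  +0.2143  -0.1429]
  T[1,:] = [+0.0000  -0.0325  +0.2078  -0.0433  +0.2013  +0.1082]
  T[2,:] = [+0.0000  -0.0521  +0.0178  -0.0958  +0.1389  -0.1421]
  T[3,:] = [+0.0000  -0.0424  +0.0097  -0.0052  +0.0615  -0.1692]
  T[4,:] = [+0.0000  +0.0182  +0.0271  +0.0079  +0.0299  +0.0617]
  T[5,:] = [+0.0000  +0.1059  +0.0270  +0.0513  -0.0250  +0.2223]
eigenvalue magnitudes: 0.2273, 0.1000, 0.1000, 0.0786, 0.0180, 0.0000.
ρ = 0.2273; 0.2273 < 1: convergent.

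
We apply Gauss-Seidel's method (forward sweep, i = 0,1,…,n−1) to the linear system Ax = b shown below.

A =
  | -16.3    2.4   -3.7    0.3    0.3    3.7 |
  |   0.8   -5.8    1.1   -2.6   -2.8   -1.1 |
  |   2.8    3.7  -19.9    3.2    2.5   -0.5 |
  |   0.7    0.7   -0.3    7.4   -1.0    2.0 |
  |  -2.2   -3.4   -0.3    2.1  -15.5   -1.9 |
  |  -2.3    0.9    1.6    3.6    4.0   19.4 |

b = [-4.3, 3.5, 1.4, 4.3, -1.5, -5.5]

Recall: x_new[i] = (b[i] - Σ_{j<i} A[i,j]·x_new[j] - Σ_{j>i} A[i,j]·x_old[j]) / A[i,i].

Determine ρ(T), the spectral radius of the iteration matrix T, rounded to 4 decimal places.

Diagonal D = diag(-16.3, -5.8, -19.9, 7.4, -15.5, 19.4); L, U strict lower/upper.
GS T = -(D+L)⁻¹U: row 0 first, T[0,4] = -(0.3)/(-16.3) = +0.0184; later rows by forward substitution.
  T[0,:] = [+0.0000 +0.1472 -0.2270 +0.0184 +0.0184 +0.2270]
  T[1,:] = [+0.0000 +0.0203 +0.1583 -0.4457 -0.4802 -0.1583]
  T[2,:] = [+0.0000 +0.0245 -0.0025 +0.0805 +0.0389 -0.0226]
  T[3,:] = [+0.0000 -0.0149 +0.0064 +0.0437 +0.1804 -0.2777]
  T[4,:] = [+0.0000 -0.0278 -0.0016 +0.0995 +0.1264 -0.1572]
  T[5,:] = [+0.0000 +0.0230 -0.0349 -0.0124 -0.0383 +0.1201]
|λ(T)| sorted: 0.3701, 0.1067, 0.1067, 0.0701, 0.0299, 0.0000.
spectral radius ρ = 0.3701; 0.3701 < 1, so it converges for any x₀.

0.3701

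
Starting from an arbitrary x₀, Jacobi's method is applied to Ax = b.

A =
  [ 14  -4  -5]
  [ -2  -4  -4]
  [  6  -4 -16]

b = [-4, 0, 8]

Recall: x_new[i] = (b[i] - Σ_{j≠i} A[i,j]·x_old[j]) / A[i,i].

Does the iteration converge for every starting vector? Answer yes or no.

Split A = D + L + U, D = diag(14, -4, -16).
T_J = -D⁻¹(L+U): T[2,1] = -(-4)/(-16) = -0.2500; T[2,2] = 0.
  T[0,:] = [+0.0000  +0.2857  +0.3571]
  T[1,:] = [-0.5000  +0.0000  -1.0000]
  T[2,:] = [+0.3750  -0.2500  +0.0000]
|roots of det(T-λI)|: 0.5892, 0.3257, 0.3257.
spectral radius ρ = 0.5892; 0.5892 < 1: convergent.

yes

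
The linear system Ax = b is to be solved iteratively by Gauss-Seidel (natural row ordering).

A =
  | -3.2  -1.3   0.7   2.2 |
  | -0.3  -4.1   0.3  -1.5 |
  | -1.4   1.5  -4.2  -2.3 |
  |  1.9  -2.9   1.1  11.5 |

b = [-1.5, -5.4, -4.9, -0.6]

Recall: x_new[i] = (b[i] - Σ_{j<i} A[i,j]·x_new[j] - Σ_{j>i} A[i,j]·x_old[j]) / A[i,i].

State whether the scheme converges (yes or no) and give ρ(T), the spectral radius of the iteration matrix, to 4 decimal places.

yes, ρ = 0.2037

Split A = D + L + U, D = diag(-3.2, -4.1, -4.2, 11.5).
T_GS = -(D+L)⁻¹U: row 0 first, T[0,2] = -(0.7)/(-3.2) = +0.2188; later rows by forward substitution.
  T[0,:] = [+0.0000, -0.4062, +0.2188, +0.6875]
  T[1,:] = [+0.0000, +0.0297, +0.0572, -0.4162]
  T[2,:] = [+0.0000, +0.1460, -0.0525, -0.9254]
  T[3,:] = [+0.0000, +0.0606, -0.0167, -0.1300]
eigenvalue magnitudes: 0.2037, 0.1149, 0.1149, 0.0000.
ρ = 0.2037; 0.2037 < 1: convergent.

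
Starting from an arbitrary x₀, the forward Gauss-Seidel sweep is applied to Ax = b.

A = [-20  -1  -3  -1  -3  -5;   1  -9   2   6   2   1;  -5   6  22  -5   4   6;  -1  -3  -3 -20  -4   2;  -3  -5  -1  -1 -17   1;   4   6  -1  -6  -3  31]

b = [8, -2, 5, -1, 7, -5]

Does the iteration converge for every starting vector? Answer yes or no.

yes

Write A = D+L+U with D = diag(-20, -9, 22, -20, -17, 31).
GS T = -(D+L)⁻¹U: row 0 first, T[0,1] = -(-1)/(-20) = -0.0500; later rows by forward substitution.
  T[0,:] = [+0.0000 -0.0500 -0.1500 -0.0500 -0.1500 -0.2500]
  T[1,:] = [+0.0000 -0.0056 +0.2056 +0.6611 +0.2056 +0.0833]
  T[2,:] = [+0.0000 -0.0098 -0.0902 +0.0356 -0.2720 -0.3523]
  T[3,:] = [+0.0000 +0.0048 -0.0098 -0.1020 -0.1825 +0.1528]
  T[4,:] = [+0.0000 +0.0108 -0.0281 -0.1817 -0.0073 +0.0902]
  T[5,:] = [+0.0000 +0.0092 -0.0280 -0.1577 -0.0652 +0.0431]
moduli |λ_i(T)| = 0.2131, 0.1349, 0.0651, 0.0651, 0.0315, 0.0000.
ρ = 0.2131; 0.2131 < 1 ⇒ converges.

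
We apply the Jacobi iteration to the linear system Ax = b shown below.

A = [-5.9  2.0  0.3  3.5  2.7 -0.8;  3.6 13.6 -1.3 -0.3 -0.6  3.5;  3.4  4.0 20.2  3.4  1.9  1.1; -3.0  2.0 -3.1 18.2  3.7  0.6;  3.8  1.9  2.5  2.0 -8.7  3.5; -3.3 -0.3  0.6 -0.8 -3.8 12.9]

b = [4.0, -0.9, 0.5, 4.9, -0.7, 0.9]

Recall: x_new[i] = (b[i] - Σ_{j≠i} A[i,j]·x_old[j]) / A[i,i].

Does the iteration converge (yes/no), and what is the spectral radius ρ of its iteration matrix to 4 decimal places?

yes, ρ = 0.5630

Let D = diag(-5.9, 13.6, 20.2, 18.2, -8.7, 12.9); L, U the strict triangles.
Jacobi T = -D⁻¹(L+U): T[5,4] = -(-3.8)/(12.9) = +0.2946; T[5,5] = 0.
  T[0,:] = [+0.0000 +0.3390 +0.0508 +0.5932 +0.4576 -0.1356]
  T[1,:] = [-0.2647 +0.0000 +0.0956 +0.0221 +0.0441 -0.2574]
  T[2,:] = [-0.1683 -0.1980 +0.0000 -0.1683 -0.0941 -0.0545]
  T[3,:] = [+0.1648 -0.1099 +0.1703 +0.0000 -0.2033 -0.0330]
  T[4,:] = [+0.4368 +0.2184 +0.2874 +0.2299 +0.0000 +0.4023]
  T[5,:] = [+0.2558 +0.0233 -0.0465 +0.0620 +0.2946 +0.0000]
|roots of det(T-λI)|: 0.5630, 0.4198, 0.4198, 0.2501, 0.1718, 0.1718.
spectral radius ρ = 0.5630; 0.5630 < 1 ⇒ converges.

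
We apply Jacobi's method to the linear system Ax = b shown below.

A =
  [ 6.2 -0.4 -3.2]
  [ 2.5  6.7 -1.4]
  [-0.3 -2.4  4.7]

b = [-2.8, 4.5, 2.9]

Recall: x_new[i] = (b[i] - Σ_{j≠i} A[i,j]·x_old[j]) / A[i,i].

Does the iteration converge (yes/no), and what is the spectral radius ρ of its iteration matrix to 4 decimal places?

yes, ρ = 0.5432

Diagonal D = diag(6.2, 6.7, 4.7); L, U strict lower/upper.
T_J = -D⁻¹(L+U): T[0,1] = -(-0.4)/(6.2) = +0.0645; T[0,0] = 0.
  T[0,:] = [+0.0000 +0.0645 +0.5161]
  T[1,:] = [-0.3731 +0.0000 +0.2090]
  T[2,:] = [+0.0638 +0.5106 +0.0000]
moduli |λ_i(T)| = 0.5432, 0.4236, 0.4236.
ρ = 0.5432; 0.5432 < 1: convergent.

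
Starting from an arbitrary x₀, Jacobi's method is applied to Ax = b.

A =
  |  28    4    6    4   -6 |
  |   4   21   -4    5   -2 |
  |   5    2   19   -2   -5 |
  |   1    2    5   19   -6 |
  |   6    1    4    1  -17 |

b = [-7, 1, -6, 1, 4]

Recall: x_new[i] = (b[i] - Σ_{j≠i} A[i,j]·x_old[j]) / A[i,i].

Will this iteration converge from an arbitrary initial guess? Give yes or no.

yes

Let D = diag(28, 21, 19, 19, -17); L, U the strict triangles.
Jacobi: T = -D⁻¹(L+U), T[0,4] = -(-6)/(28) = +0.2143; T[0,0] = 0.
  T[0,:] = [+0.0000 -0.1429 -0.2143 -0.1429 +0.2143]
  T[1,:] = [-0.1905 +0.0000 +0.1905 -0.2381 +0.0952]
  T[2,:] = [-0.2632 -0.1053 +0.0000 +0.1053 +0.2632]
  T[3,:] = [-0.0526 -0.1053 -0.2632 +0.0000 +0.3158]
  T[4,:] = [+0.3529 +0.0588 +0.2353 +0.0588 +0.0000]
|roots of det(T-λI)|: 0.6226, 0.2857, 0.2857, 0.1596, 0.1596.
ρ(T) = max|λ| = 0.6226; 0.6226 < 1 ⇒ converges.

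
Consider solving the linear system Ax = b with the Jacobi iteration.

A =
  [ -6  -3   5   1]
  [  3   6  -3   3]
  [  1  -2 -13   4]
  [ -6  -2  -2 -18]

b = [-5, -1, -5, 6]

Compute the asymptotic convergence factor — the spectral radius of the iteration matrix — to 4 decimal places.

0.6694

Split A = D + L + U, D = diag(-6, 6, -13, -18).
Jacobi: T = -D⁻¹(L+U), T[0,3] = -(1)/(-6) = +0.1667; T[0,0] = 0.
  T[0,:] = [+0.0000 -0.5000 +0.8333 +0.1667]
  T[1,:] = [-0.5000 +0.0000 +0.5000 -0.5000]
  T[2,:] = [+0.0769 -0.1538 +0.0000 +0.3077]
  T[3,:] = [-0.3333 -0.1111 -0.1111 +0.0000]
moduli |λ_i(T)| = 0.6694, 0.4199, 0.4199, 0.1267.
spectral radius ρ = 0.6694; 0.6694 < 1, so it converges for any x₀.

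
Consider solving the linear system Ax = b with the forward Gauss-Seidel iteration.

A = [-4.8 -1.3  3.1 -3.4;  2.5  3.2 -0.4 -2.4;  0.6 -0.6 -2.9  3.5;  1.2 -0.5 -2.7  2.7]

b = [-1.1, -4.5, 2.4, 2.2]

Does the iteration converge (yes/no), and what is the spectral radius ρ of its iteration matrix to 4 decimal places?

Let D = diag(-4.8, 3.2, -2.9, 2.7); L, U the strict triangles.
Gauss-Seidel: T = -(D+L)⁻¹U, row 0 first, T[0,2] = -(3.1)/(-4.8) = +0.6458; later rows by forward substitution.
  T[0,:] = [+0.0000, -0.2708, +0.6458, -0.7083]
  T[1,:] = [+0.0000, +0.2116, -0.3796, +1.3034]
  T[2,:] = [+0.0000, -0.0998, +0.2121, +0.7907]
  T[3,:] = [+0.0000, +0.0597, -0.1452, +1.3469]
moduli |λ_i(T)| = 1.3130, 0.4250, 0.0325, 0.0000.
ρ(T) = max|λ| = 1.3130; 1.3130 > 1: divergent.

no, ρ = 1.3130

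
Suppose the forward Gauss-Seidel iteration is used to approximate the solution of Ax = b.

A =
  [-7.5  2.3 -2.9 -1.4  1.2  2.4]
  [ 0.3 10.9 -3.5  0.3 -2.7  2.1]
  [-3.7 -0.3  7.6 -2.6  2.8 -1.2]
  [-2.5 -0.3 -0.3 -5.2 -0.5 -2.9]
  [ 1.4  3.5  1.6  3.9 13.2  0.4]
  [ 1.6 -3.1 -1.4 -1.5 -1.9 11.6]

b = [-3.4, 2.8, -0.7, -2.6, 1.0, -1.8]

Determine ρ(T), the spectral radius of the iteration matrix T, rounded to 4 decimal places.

0.5921

Write A = D+L+U with D = diag(-7.5, 10.9, 7.6, -5.2, 13.2, 11.6).
Gauss-Seidel: T = -(D+L)⁻¹U, row 0 first, T[0,2] = -(-2.9)/(-7.5) = -0.3867; later rows by forward substitution.
  T[0,:] = [+0.0000 +0.3067 -0.3867 -0.1867 +0.1600 +0.3200]
  T[1,:] = [+0.0000 -0.0084 +0.3317 -0.0224 +0.2433 -0.2015]
  T[2,:] = [+0.0000 +0.1490 -0.1752 +0.2503 -0.2809 +0.3057]
  T[3,:] = [+0.0000 -0.1555 +0.1769 +0.0766 -0.1709 -0.7176]
  T[4,:] = [+0.0000 -0.0024 -0.0780 -0.0272 +0.0031 +0.1641]
  T[5,:] = [+0.0000 -0.0471 +0.1309 +0.0554 -0.0126 -0.1270]
moduli |λ_i(T)| = 0.5921, 0.2411, 0.2411, 0.0876, 0.0045, 0.0000.
ρ = 0.5921; 0.5921 < 1 ⇒ converges.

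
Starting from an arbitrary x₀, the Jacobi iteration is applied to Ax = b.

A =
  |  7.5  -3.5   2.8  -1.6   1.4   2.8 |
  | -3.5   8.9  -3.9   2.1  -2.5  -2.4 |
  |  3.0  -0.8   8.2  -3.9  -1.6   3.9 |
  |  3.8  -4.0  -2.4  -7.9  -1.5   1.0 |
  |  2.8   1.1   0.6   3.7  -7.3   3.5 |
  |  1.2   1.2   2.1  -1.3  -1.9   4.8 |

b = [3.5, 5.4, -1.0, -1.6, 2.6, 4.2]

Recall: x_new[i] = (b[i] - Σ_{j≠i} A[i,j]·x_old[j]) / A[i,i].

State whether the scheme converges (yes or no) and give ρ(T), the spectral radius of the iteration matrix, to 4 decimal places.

Let D = diag(7.5, 8.9, 8.2, -7.9, -7.3, 4.8); L, U the strict triangles.
T_J = -D⁻¹(L+U): T[3,0] = -(3.8)/(-7.9) = +0.4810; T[3,3] = 0.
  T[0,:] = [+0.0000, +0.4667, -0.3733, +0.2133, -0.1867, -0.3733]
  T[1,:] = [+0.3933, +0.0000, +0.4382, -0.2360, +0.2809, +0.2697]
  T[2,:] = [-0.3659, +0.0976, +0.0000, +0.4756, +0.1951, -0.4756]
  T[3,:] = [+0.4810, -0.5063, -0.3038, +0.0000, -0.1899, +0.1266]
  T[4,:] = [+0.3836, +0.1507, +0.0822, +0.5068, +0.0000, +0.4795]
  T[5,:] = [-0.2500, -0.2500, -0.4375, +0.2708, +0.3958, +0.0000]
moduli |λ_i(T)| = 1.1482, 0.7056, 0.7056, 0.5263, 0.5081, 0.4421.
ρ = 1.1482; 1.1482 > 1 ⇒ diverges.

no, ρ = 1.1482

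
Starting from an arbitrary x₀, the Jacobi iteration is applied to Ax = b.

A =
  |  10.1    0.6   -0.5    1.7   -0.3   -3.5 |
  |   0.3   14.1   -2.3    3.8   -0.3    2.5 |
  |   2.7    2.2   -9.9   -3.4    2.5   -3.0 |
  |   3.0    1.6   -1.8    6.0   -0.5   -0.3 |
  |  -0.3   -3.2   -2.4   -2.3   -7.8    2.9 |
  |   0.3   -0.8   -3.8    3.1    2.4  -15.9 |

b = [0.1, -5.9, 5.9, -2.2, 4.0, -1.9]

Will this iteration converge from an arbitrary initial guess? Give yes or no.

yes

Write A = D+L+U with D = diag(10.1, 14.1, -9.9, 6, -7.8, -15.9).
Jacobi T = -D⁻¹(L+U): T[1,0] = -(0.3)/(14.1) = -0.0213; T[1,1] = 0.
  T[0,:] = [+0.0000, -0.0594, +0.0495, -0.1683, +0.0297, +0.3465]
  T[1,:] = [-0.0213, +0.0000, +0.1631, -0.2695, +0.0213, -0.1773]
  T[2,:] = [+0.2727, +0.2222, +0.0000, -0.3434, +0.2525, -0.3030]
  T[3,:] = [-0.5000, -0.2667, +0.3000, +0.0000, +0.0833, +0.0500]
  T[4,:] = [-0.0385, -0.4103, -0.3077, -0.2949, +0.0000, +0.3718]
  T[5,:] = [+0.0189, -0.0503, -0.2390, +0.1950, +0.1509, +0.0000]
|λ(T)| sorted: 0.6253, 0.4233, 0.4233, 0.3498, 0.3498, 0.0155.
spectral radius ρ = 0.6253; 0.6253 < 1 ⇒ converges.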